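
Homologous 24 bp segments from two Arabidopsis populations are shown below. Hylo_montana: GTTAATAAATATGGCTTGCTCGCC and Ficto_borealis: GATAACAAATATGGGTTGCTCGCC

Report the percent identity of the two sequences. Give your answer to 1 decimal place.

87.5%

Differing sites — 2:T/A; 6:T/C; 15:C/G.
21 of the 24 sites match, so the percent identity is 21/24 × 100 = 87.5%.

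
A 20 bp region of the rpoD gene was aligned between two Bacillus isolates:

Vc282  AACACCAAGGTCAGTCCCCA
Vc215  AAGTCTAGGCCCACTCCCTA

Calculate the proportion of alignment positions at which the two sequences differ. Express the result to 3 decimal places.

Differing sites — 3:C/G; 4:A/T; 6:C/T; 8:A/G; 10:G/C; 11:T/C; 14:G/C; 19:C/T.
There are 8 differences over 20 sites, so p = 8/20 = 0.400.

0.400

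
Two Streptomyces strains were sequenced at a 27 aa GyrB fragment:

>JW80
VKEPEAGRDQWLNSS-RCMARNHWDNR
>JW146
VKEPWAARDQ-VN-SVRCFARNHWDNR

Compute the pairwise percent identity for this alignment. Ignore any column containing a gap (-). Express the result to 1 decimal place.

Excluding the 3 gap columns leaves 24 comparable sites.
The sequences differ at positions 5 (E/W), 7 (G/A), 12 (L/V), 19 (M/F).
20 of the 24 comparable sites match, so the percent identity is 20/24 × 100 = 83.3%.

83.3%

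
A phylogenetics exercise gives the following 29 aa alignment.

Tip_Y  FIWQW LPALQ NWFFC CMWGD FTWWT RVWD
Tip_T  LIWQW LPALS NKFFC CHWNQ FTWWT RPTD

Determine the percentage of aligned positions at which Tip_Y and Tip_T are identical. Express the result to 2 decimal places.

72.41%

Differing sites — 1:F/L; 10:Q/S; 12:W/K; 17:M/H; 19:G/N; 20:D/Q; 27:V/P; 28:W/T.
21 of the 29 sites match, so the percent identity is 21/29 × 100 = 72.41%.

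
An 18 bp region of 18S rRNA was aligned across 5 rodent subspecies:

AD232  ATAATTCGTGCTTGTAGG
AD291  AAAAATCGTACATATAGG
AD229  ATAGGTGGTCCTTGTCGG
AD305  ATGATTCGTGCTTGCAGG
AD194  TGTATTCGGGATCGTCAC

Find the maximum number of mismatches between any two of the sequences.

13

Pairwise Hamming distances:
  AD232 vs AD291: 5
  AD232 vs AD229: 5
  AD232 vs AD305: 2
  AD232 vs AD194: 9
  AD291 vs AD229: 8
  AD291 vs AD305: 7
  AD291 vs AD194: 13
  AD229 vs AD305: 7
  AD229 vs AD194: 12
  AD305 vs AD194: 10
The largest is 13, between AD291 and AD194.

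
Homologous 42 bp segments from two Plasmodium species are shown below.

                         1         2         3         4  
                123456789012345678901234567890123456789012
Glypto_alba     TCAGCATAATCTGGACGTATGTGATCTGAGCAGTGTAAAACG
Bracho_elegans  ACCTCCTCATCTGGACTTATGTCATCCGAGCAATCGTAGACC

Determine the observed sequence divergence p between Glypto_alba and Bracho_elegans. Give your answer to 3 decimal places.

0.333

Differing sites — 1:T/A; 3:A/C; 4:G/T; 6:A/C; 8:A/C; 17:G/T; 23:G/C; 27:T/C; 33:G/A; 35:G/C; 36:T/G; 37:A/T; 39:A/G; 42:G/C.
There are 14 differences over 42 sites, so p = 14/42 = 0.333.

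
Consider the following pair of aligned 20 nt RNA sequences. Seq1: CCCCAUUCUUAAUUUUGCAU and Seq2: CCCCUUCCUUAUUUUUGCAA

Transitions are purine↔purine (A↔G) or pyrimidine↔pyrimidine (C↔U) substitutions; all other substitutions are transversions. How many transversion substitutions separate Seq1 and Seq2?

Differing sites — 5:A/U (Tv); 7:U/C (Ti); 12:A/U (Tv); 20:U/A (Tv).
Of the 4 differences, 1 transition and 3 transversions, so the answer is 3.

3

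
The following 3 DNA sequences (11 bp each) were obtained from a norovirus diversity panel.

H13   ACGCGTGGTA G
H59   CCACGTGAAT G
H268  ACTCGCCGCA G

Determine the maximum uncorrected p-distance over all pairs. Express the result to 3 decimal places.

0.636

Pairwise Hamming distances:
  H13 vs H59: 5
  H13 vs H268: 4
  H59 vs H268: 7
The largest is 7 mismatches, between H59 and H268; p = 7/11 = 0.636.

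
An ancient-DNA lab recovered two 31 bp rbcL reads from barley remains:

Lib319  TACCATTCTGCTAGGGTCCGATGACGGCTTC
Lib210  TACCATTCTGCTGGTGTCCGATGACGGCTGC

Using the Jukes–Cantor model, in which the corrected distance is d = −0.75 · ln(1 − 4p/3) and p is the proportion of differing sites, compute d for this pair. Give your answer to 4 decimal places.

0.1036

The sequences differ at positions 13 (A/G), 15 (G/T), 30 (T/G).
p = 3/31 = 0.096774.
d = −0.75 · ln(1 − (4/3)·0.096774) = −0.75 · ln(0.870968) = −0.75 · (-0.138150) = 0.1036.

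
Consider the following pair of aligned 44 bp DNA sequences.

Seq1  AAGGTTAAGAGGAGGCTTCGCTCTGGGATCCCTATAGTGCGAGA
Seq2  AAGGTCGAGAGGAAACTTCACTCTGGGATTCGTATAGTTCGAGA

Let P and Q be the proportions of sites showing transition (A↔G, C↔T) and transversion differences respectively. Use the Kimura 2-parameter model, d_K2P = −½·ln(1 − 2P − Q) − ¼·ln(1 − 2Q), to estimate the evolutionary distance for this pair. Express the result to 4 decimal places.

0.2153

The sequences differ at positions 6 (T/C, transition), 7 (A/G, transition), 14 (G/A, transition), 15 (G/A, transition), 20 (G/A, transition), 30 (C/T, transition), 32 (C/G, transversion), 39 (G/T, transversion).
Of the 8 differences, 6 transitions and 2 transversions over 44 sites: P = 6/44 = 0.136364, Q = 2/44 = 0.045455.
d = −0.5·ln(0.681817) − 0.25·ln(0.909090) = −0.5·(-0.382994) − 0.25·(-0.095311) = 0.2153.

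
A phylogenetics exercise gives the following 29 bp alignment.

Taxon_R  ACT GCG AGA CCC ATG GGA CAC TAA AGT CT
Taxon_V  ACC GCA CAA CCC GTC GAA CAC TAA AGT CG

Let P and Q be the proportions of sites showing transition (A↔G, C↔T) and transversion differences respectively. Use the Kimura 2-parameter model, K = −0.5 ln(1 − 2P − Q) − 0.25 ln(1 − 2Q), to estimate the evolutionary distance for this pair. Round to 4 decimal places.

Differing sites — 3:T/C (Ti); 6:G/A (Ti); 7:A/C (Tv); 8:G/A (Ti); 13:A/G (Ti); 15:G/C (Tv); 17:G/A (Ti); 29:T/G (Tv).
Of the 8 differences, 5 transitions and 3 transversions over 29 sites: P = 5/29 = 0.172414, Q = 3/29 = 0.103448.
d = −0.5·ln(0.551724) − 0.25·ln(0.793104) = −0.5·(-0.594707) − 0.25·(-0.231801) = 0.3553.

0.3553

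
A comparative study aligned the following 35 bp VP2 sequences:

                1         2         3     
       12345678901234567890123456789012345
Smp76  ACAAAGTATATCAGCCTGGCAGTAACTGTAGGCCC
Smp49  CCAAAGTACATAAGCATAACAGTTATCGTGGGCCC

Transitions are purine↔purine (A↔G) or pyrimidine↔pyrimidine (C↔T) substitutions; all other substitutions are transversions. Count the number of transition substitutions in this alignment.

Mismatches occur at site 1 (A→C, transversion), site 9 (T→C, transition), site 12 (C→A, transversion), site 16 (C→A, transversion), site 18 (G→A, transition), site 19 (G→A, transition), site 24 (A→T, transversion), site 26 (C→T, transition), site 27 (T→C, transition), site 30 (A→G, transition).
Of the 10 differences, 6 transitions and 4 transversions, so the answer is 6.

6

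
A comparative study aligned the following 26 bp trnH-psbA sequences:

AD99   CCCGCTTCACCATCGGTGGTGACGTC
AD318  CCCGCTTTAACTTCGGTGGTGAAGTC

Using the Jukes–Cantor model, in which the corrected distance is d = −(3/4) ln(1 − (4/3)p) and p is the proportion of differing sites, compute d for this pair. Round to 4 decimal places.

0.1722

The sequences differ at positions 8 (C/T), 10 (C/A), 12 (A/T), 23 (C/A).
p = 4/26 = 0.153846.
d = −0.75 · ln(1 − (4/3)·0.153846) = −0.75 · ln(0.794872) = −0.75 · (-0.229574) = 0.1722.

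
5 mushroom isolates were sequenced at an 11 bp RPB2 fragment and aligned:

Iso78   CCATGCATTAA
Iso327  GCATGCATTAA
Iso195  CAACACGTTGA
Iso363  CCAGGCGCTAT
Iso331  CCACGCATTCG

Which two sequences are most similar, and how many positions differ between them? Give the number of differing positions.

1

Pairwise Hamming distances:
  Iso78 vs Iso327: 1
  Iso78 vs Iso195: 5
  Iso78 vs Iso363: 4
  Iso78 vs Iso331: 3
  Iso327 vs Iso195: 6
  Iso327 vs Iso363: 5
  Iso327 vs Iso331: 4
  Iso195 vs Iso363: 6
  Iso195 vs Iso331: 5
  Iso363 vs Iso331: 5
The smallest is 1, between Iso78 and Iso327.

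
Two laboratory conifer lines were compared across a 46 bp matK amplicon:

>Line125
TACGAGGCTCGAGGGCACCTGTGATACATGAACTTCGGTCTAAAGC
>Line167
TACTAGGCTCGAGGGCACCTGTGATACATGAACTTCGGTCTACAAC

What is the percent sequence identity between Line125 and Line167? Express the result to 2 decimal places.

Differing sites — 4:G/T; 43:A/C; 45:G/A.
43 of the 46 sites match, so the percent identity is 43/46 × 100 = 93.48%.

93.48%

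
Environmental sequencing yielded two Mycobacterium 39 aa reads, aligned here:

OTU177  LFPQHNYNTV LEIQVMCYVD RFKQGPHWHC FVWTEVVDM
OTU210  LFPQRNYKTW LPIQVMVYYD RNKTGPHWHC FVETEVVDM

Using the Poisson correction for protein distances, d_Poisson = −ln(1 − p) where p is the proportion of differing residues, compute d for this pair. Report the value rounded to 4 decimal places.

0.2624

The sequences differ at positions 5 (H/R), 8 (N/K), 10 (V/W), 12 (E/P), 17 (C/V), 19 (V/Y), 22 (F/N), 24 (Q/T), 33 (W/E).
p = 9/39 = 0.230769.
d = −ln(1 − 0.230769) = −ln(0.769231) = 0.2624.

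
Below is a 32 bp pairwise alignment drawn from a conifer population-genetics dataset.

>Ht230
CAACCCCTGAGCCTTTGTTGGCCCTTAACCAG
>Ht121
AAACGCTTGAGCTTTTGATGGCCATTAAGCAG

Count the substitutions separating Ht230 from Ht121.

7

The sequences differ at positions 1 (C/A), 5 (C/G), 7 (C/T), 13 (C/T), 18 (T/A), 24 (C/A), 29 (C/G).
That gives 7 mismatches out of 32 aligned sites, so the Hamming distance is 7.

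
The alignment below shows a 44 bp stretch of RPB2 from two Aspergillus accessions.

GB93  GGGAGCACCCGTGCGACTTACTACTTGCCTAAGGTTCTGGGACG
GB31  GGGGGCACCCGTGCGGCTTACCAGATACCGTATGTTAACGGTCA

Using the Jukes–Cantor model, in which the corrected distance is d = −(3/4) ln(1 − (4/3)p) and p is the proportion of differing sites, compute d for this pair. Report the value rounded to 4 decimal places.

0.4141

The sequences differ at positions 4 (A/G), 16 (A/G), 22 (T/C), 24 (C/G), 25 (T/A), 27 (G/A), 30 (T/G), 31 (A/T), 33 (G/T), 37 (C/A), 38 (T/A), 39 (G/C), 42 (A/T), 44 (G/A).
p = 14/44 = 0.318182.
d = −0.75 · ln(1 − (4/3)·0.318182) = −0.75 · ln(0.575757) = −0.75 · (-0.552070) = 0.4141.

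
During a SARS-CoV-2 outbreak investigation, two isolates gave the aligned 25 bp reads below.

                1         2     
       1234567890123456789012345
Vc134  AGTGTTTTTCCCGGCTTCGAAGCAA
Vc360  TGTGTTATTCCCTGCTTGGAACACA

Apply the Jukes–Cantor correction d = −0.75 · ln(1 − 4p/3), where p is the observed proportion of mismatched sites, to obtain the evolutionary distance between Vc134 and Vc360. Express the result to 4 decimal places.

0.3505

The sequences differ at positions 1 (A/T), 7 (T/A), 13 (G/T), 18 (C/G), 22 (G/C), 23 (C/A), 24 (A/C).
p = 7/25 = 0.280000.
d = −0.75 · ln(1 − (4/3)·0.280000) = −0.75 · ln(0.626667) = −0.75 · (-0.467340) = 0.3505.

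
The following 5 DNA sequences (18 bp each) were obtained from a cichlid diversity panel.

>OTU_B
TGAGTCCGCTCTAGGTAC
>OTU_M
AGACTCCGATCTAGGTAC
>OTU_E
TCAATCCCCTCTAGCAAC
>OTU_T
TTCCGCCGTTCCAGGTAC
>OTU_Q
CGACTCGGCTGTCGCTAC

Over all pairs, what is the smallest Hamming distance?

Pairwise Hamming distances:
  OTU_B vs OTU_M: 3
  OTU_B vs OTU_E: 5
  OTU_B vs OTU_T: 6
  OTU_B vs OTU_Q: 6
  OTU_M vs OTU_E: 7
  OTU_M vs OTU_T: 6
  OTU_M vs OTU_Q: 6
  OTU_E vs OTU_T: 9
  OTU_E vs OTU_Q: 8
  OTU_T vs OTU_Q: 10
The smallest is 3, between OTU_B and OTU_M.

3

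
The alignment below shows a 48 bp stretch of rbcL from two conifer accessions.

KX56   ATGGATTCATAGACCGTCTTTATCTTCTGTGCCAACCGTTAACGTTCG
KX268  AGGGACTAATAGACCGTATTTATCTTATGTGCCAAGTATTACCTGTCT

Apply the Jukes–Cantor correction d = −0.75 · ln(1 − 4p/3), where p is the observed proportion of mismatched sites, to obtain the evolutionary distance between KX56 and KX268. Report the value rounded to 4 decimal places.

0.3041

Differing sites — 2:T/G; 6:T/C; 8:C/A; 18:C/A; 27:C/A; 36:C/G; 37:C/T; 38:G/A; 42:A/C; 44:G/T; 45:T/G; 48:G/T.
p = 12/48 = 0.250000.
d = −0.75 · ln(1 − (4/3)·0.250000) = −0.75 · ln(0.666667) = −0.75 · (-0.405465) = 0.3041.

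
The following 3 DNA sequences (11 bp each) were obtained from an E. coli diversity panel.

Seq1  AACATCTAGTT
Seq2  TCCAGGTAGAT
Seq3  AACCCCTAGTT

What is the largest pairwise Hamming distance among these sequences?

Pairwise Hamming distances:
  Seq1 vs Seq2: 5
  Seq1 vs Seq3: 2
  Seq2 vs Seq3: 6
The largest is 6, between Seq2 and Seq3.

6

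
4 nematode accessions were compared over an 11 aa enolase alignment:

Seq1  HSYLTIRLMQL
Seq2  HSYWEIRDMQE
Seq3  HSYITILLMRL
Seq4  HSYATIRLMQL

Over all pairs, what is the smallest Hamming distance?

1

Pairwise Hamming distances:
  Seq1 vs Seq2: 4
  Seq1 vs Seq3: 3
  Seq1 vs Seq4: 1
  Seq2 vs Seq3: 6
  Seq2 vs Seq4: 4
  Seq3 vs Seq4: 3
The smallest is 1, between Seq1 and Seq4.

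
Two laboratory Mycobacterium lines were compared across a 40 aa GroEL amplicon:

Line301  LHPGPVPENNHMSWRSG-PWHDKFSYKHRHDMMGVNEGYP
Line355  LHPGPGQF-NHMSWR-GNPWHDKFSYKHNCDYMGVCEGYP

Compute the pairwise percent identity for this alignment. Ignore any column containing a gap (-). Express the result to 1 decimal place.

Excluding the 3 gap columns leaves 37 comparable sites.
The sequences differ at positions 6 (V/G), 7 (P/Q), 8 (E/F), 29 (R/N), 30 (H/C), 32 (M/Y), 36 (N/C).
30 of the 37 comparable sites match, so the percent identity is 30/37 × 100 = 81.1%.

81.1%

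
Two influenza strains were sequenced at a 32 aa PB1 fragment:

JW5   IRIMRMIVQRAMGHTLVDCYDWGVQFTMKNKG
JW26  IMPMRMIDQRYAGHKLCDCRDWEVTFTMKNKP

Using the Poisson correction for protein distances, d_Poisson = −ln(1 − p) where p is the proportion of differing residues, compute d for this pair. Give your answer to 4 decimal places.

0.4212

The sequences differ at positions 2 (R/M), 3 (I/P), 8 (V/D), 11 (A/Y), 12 (M/A), 15 (T/K), 17 (V/C), 20 (Y/R), 23 (G/E), 25 (Q/T), 32 (G/P).
p = 11/32 = 0.343750.
d = −ln(1 − 0.343750) = −ln(0.656250) = 0.4212.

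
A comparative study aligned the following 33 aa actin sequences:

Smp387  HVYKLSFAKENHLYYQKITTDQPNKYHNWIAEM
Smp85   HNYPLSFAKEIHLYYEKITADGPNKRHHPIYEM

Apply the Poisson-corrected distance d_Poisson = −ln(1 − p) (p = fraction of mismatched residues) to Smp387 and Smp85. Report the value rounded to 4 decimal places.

The sequences differ at positions 2 (V/N), 4 (K/P), 11 (N/I), 16 (Q/E), 20 (T/A), 22 (Q/G), 26 (Y/R), 28 (N/H), 29 (W/P), 31 (A/Y).
p = 10/33 = 0.303030.
d = −ln(1 − 0.303030) = −ln(0.696970) = 0.3610.

0.3610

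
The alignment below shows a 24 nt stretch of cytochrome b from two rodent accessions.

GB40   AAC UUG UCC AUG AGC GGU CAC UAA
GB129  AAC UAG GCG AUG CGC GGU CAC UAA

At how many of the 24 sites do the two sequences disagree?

4

Mismatches occur at site 5 (U→A), site 7 (U→G), site 9 (C→G), site 13 (A→C).
That gives 4 mismatches out of 24 aligned sites, so the Hamming distance is 4.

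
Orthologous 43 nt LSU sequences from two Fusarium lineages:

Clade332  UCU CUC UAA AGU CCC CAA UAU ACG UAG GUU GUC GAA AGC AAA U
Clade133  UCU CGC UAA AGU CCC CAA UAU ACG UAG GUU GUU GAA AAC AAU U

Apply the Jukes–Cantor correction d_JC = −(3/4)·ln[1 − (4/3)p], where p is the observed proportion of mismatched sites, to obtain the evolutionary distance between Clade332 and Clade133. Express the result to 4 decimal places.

Mismatches occur at site 5 (U↔G), site 33 (C↔U), site 38 (G↔A), site 42 (A↔U).
p = 4/43 = 0.093023.
d = −0.75 · ln(1 − (4/3)·0.093023) = −0.75 · ln(0.875969) = −0.75 · (-0.132425) = 0.0993.

0.0993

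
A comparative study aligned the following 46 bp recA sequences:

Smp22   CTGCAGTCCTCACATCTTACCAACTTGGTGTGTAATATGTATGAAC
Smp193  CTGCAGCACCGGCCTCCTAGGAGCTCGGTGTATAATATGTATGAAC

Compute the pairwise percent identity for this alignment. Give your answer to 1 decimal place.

Differing sites — 7:T/C; 8:C/A; 10:T/C; 11:C/G; 12:A/G; 14:A/C; 17:T/C; 20:C/G; 21:C/G; 23:A/G; 26:T/C; 32:G/A.
34 of the 46 sites match, so the percent identity is 34/46 × 100 = 73.9%.

73.9%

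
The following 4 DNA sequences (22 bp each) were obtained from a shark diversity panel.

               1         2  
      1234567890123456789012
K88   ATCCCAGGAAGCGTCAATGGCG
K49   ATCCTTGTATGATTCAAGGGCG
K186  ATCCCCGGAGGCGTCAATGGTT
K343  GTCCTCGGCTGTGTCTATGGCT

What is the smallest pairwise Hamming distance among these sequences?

Pairwise Hamming distances:
  K88 vs K49: 7
  K88 vs K186: 4
  K88 vs K343: 8
  K49 vs K186: 9
  K49 vs K343: 9
  K186 vs K343: 7
The smallest is 4, between K88 and K186.

4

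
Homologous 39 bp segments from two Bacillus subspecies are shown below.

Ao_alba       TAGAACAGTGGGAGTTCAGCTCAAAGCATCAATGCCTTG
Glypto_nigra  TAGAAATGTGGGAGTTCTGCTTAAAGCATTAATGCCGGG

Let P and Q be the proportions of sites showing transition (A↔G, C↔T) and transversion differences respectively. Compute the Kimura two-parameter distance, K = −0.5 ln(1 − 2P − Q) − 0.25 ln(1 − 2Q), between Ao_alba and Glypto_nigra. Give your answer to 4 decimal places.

Mismatches occur at site 6 (C/A, transversion), site 7 (A/T, transversion), site 18 (A/T, transversion), site 22 (C/T, transition), site 30 (C/T, transition), site 37 (T/G, transversion), site 38 (T/G, transversion).
Of the 7 differences, 2 transitions and 5 transversions over 39 sites: P = 2/39 = 0.051282, Q = 5/39 = 0.128205.
d = −0.5·ln(0.769231) − 0.25·ln(0.743590) = −0.5·(-0.262364) − 0.25·(-0.296265) = 0.2052.

0.2052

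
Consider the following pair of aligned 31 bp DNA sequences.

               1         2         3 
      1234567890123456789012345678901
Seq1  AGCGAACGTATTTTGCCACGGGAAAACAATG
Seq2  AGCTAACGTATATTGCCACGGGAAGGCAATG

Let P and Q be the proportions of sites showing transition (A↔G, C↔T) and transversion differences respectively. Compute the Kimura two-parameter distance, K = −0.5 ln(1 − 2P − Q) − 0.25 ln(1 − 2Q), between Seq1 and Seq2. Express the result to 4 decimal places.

0.1421

Differing sites — 4:G/T (Tv); 12:T/A (Tv); 25:A/G (Ti); 26:A/G (Ti).
Of the 4 differences, 2 transitions and 2 transversions over 31 sites: P = 2/31 = 0.064516, Q = 2/31 = 0.064516.
d = −0.5·ln(0.806452) − 0.25·ln(0.870968) = −0.5·(-0.215111) − 0.25·(-0.138150) = 0.1421.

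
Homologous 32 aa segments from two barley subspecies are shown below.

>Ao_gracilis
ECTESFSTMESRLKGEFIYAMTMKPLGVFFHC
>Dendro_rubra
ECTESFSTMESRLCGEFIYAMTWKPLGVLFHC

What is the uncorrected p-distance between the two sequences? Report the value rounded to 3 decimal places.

0.094

Mismatches occur at site 14 (K↔C), site 23 (M↔W), site 29 (F↔L).
There are 3 differences over 32 sites, so p = 3/32 = 0.094.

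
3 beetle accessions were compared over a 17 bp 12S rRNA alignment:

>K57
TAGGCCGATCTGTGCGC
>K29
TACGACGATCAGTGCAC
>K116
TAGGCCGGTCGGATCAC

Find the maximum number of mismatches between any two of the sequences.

Pairwise Hamming distances:
  K57 vs K29: 4
  K57 vs K116: 5
  K29 vs K116: 6
The largest is 6, between K29 and K116.

6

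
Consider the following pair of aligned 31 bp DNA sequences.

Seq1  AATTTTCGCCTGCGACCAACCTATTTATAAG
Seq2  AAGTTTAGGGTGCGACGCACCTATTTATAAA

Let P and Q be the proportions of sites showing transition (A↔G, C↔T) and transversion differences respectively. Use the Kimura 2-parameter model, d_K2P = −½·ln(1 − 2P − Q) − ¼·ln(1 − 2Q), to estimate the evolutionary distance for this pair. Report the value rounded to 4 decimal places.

0.2716

The sequences differ at positions 3 (T/G, transversion), 7 (C/A, transversion), 9 (C/G, transversion), 10 (C/G, transversion), 17 (C/G, transversion), 18 (A/C, transversion), 31 (G/A, transition).
Of the 7 differences, 1 transition and 6 transversions over 31 sites: P = 1/31 = 0.032258, Q = 6/31 = 0.193548.
d = −0.5·ln(0.741936) − 0.25·ln(0.612904) = −0.5·(-0.298492) − 0.25·(-0.489547) = 0.2716.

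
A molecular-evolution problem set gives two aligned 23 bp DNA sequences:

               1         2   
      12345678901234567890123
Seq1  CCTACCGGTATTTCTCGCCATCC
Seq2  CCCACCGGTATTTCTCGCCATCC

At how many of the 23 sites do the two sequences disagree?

1

Differing sites — 3:T/C.
That gives 1 mismatch out of 23 aligned sites, so the Hamming distance is 1.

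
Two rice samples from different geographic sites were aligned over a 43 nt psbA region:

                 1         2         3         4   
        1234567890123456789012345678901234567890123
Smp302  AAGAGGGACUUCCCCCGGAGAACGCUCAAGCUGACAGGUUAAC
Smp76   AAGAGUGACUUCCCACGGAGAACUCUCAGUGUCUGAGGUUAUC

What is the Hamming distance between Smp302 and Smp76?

10

The sequences differ at positions 6 (G/U), 15 (C/A), 24 (G/U), 29 (A/G), 30 (G/U), 31 (C/G), 33 (G/C), 34 (A/U), 35 (C/G), 42 (A/U).
That gives 10 mismatches out of 43 aligned sites, so the Hamming distance is 10.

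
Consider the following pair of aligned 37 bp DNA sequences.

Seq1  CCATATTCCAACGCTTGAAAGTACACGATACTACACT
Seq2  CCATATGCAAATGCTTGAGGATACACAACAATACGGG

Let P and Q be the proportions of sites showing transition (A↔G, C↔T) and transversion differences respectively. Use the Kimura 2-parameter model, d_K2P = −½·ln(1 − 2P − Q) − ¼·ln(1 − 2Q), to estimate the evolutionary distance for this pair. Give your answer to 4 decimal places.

Differing sites — 7:T/G (Tv); 9:C/A (Tv); 12:C/T (Ti); 19:A/G (Ti); 20:A/G (Ti); 21:G/A (Ti); 27:G/A (Ti); 29:T/C (Ti); 31:C/A (Tv); 35:A/G (Ti); 36:C/G (Tv); 37:T/G (Tv).
Of the 12 differences, 7 transitions and 5 transversions over 37 sites: P = 7/37 = 0.189189, Q = 5/37 = 0.135135.
d = −0.5·ln(0.486487) − 0.25·ln(0.729730) = −0.5·(-0.720545) − 0.25·(-0.315081) = 0.4390.

0.4390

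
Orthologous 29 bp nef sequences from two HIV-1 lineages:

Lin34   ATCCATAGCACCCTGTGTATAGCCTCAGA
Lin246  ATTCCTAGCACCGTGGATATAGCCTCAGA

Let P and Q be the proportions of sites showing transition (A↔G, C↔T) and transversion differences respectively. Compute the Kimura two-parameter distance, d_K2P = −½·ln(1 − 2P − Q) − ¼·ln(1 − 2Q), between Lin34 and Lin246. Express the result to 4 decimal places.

Differing sites — 3:C/T (Ti); 5:A/C (Tv); 13:C/G (Tv); 16:T/G (Tv); 17:G/A (Ti).
Of the 5 differences, 2 transitions and 3 transversions over 29 sites: P = 2/29 = 0.068966, Q = 3/29 = 0.103448.
d = −0.5·ln(0.758620) − 0.25·ln(0.793104) = −0.5·(-0.276254) − 0.25·(-0.231801) = 0.1961.

0.1961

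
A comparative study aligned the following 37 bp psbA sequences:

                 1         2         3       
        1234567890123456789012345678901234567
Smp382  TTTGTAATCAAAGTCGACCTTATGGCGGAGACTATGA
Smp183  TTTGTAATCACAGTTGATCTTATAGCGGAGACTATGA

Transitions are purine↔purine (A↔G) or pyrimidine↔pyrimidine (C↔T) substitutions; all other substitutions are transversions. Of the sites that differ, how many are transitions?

3

The sequences differ at positions 11 (A/C, transversion), 15 (C/T, transition), 18 (C/T, transition), 24 (G/A, transition).
Of the 4 differences, 3 transitions and 1 transversion, so the answer is 3.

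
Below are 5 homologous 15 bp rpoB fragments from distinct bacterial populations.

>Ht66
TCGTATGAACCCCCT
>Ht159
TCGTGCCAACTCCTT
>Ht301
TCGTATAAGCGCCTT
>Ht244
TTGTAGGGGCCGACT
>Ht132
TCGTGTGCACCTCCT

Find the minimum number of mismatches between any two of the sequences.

Pairwise Hamming distances:
  Ht66 vs Ht159: 5
  Ht66 vs Ht301: 4
  Ht66 vs Ht244: 6
  Ht66 vs Ht132: 3
  Ht159 vs Ht301: 5
  Ht159 vs Ht244: 10
  Ht159 vs Ht132: 6
  Ht301 vs Ht244: 8
  Ht301 vs Ht132: 7
  Ht244 vs Ht132: 7
The smallest is 3, between Ht66 and Ht132.

3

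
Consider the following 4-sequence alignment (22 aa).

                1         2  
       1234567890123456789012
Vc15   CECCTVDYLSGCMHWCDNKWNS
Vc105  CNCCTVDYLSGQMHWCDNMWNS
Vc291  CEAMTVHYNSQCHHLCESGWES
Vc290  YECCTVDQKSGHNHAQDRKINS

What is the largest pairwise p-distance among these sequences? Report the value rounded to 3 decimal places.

Pairwise Hamming distances:
  Vc15 vs Vc105: 3
  Vc15 vs Vc291: 11
  Vc15 vs Vc290: 9
  Vc105 vs Vc291: 13
  Vc105 vs Vc290: 11
  Vc291 vs Vc290: 16
The largest is 16 mismatches, between Vc291 and Vc290; p = 16/22 = 0.727.

0.727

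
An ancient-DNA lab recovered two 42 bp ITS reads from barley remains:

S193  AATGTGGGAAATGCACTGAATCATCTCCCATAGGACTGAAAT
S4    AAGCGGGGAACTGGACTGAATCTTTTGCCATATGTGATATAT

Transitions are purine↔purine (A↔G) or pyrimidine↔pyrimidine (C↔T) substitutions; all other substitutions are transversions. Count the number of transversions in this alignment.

13

The sequences differ at positions 3 (T/G, transversion), 4 (G/C, transversion), 5 (T/G, transversion), 11 (A/C, transversion), 14 (C/G, transversion), 23 (A/T, transversion), 25 (C/T, transition), 27 (C/G, transversion), 33 (G/T, transversion), 35 (A/T, transversion), 36 (C/G, transversion), 37 (T/A, transversion), 38 (G/T, transversion), 40 (A/T, transversion).
Of the 14 differences, 1 transition and 13 transversions, so the answer is 13.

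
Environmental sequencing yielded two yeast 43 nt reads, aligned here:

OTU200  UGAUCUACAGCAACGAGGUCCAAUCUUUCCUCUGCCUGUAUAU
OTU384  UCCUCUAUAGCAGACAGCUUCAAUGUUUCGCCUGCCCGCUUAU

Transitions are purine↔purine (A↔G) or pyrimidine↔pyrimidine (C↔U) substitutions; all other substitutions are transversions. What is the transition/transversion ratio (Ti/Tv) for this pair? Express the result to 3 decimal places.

0.750

The sequences differ at positions 2 (G/C, transversion), 3 (A/C, transversion), 8 (C/U, transition), 13 (A/G, transition), 14 (C/A, transversion), 15 (G/C, transversion), 18 (G/C, transversion), 20 (C/U, transition), 25 (C/G, transversion), 30 (C/G, transversion), 31 (U/C, transition), 37 (U/C, transition), 39 (U/C, transition), 40 (A/U, transversion).
Of the 14 differences, 6 transitions and 8 transversions, so Ti/Tv = 6/8 = 0.750.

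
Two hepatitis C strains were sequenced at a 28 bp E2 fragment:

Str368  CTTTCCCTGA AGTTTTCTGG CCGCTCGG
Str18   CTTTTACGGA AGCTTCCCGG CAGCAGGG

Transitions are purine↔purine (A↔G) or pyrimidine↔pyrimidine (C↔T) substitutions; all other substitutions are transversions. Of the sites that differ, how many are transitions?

4

Mismatches occur at site 5 (C/T, transition), site 6 (C/A, transversion), site 8 (T/G, transversion), site 13 (T/C, transition), site 16 (T/C, transition), site 18 (T/C, transition), site 22 (C/A, transversion), site 25 (T/A, transversion), site 26 (C/G, transversion).
Of the 9 differences, 4 transitions and 5 transversions, so the answer is 4.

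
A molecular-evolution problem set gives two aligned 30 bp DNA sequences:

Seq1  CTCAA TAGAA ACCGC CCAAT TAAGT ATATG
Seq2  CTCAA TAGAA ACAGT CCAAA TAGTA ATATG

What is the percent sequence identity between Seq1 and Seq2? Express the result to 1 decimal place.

The sequences differ at positions 13 (C/A), 15 (C/T), 20 (T/A), 23 (A/G), 24 (G/T), 25 (T/A).
24 of the 30 sites match, so the percent identity is 24/30 × 100 = 80.0%.

80.0%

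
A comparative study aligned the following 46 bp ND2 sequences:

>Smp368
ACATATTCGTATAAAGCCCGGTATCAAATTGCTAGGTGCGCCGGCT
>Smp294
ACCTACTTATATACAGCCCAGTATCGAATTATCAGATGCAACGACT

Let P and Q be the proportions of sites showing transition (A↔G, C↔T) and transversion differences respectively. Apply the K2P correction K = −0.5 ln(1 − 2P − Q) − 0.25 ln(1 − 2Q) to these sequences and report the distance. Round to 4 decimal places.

0.4270

Mismatches occur at site 3 (A↔C, transversion), site 6 (T↔C, transition), site 8 (C↔T, transition), site 9 (G↔A, transition), site 14 (A↔C, transversion), site 20 (G↔A, transition), site 26 (A↔G, transition), site 31 (G↔A, transition), site 32 (C↔T, transition), site 33 (T↔C, transition), site 36 (G↔A, transition), site 40 (G↔A, transition), site 41 (C↔A, transversion), site 44 (G↔A, transition).
Of the 14 differences, 11 transitions and 3 transversions over 46 sites: P = 11/46 = 0.239130, Q = 3/46 = 0.065217.
d = −0.5·ln(0.456523) − 0.25·ln(0.869566) = −0.5·(-0.784116) − 0.25·(-0.139761) = 0.4270.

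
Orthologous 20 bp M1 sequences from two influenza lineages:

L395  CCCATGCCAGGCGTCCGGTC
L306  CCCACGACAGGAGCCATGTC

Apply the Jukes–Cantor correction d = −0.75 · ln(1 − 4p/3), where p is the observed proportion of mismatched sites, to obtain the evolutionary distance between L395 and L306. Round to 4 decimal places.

The sequences differ at positions 5 (T/C), 7 (C/A), 12 (C/A), 14 (T/C), 16 (C/A), 17 (G/T).
p = 6/20 = 0.300000.
d = −0.75 · ln(1 − (4/3)·0.300000) = −0.75 · ln(0.600000) = −0.75 · (-0.510826) = 0.3831.

0.3831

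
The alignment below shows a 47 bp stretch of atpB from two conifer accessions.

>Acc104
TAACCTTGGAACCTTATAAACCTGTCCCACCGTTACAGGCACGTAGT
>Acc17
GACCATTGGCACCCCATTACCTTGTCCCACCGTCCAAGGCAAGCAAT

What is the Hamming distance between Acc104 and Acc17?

15

Mismatches occur at site 1 (T↔G), site 3 (A↔C), site 5 (C↔A), site 10 (A↔C), site 14 (T↔C), site 15 (T↔C), site 18 (A↔T), site 20 (A↔C), site 22 (C↔T), site 34 (T↔C), site 35 (A↔C), site 36 (C↔A), site 42 (C↔A), site 44 (T↔C), site 46 (G↔A).
That gives 15 mismatches out of 47 aligned sites, so the Hamming distance is 15.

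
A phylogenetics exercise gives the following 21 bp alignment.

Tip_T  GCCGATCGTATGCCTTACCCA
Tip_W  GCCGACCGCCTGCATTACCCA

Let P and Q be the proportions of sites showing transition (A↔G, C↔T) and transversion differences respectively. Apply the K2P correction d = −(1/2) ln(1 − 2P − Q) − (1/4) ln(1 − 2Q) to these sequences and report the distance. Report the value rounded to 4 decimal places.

Differing sites — 6:T/C (Ti); 9:T/C (Ti); 10:A/C (Tv); 14:C/A (Tv).
Of the 4 differences, 2 transitions and 2 transversions over 21 sites: P = 2/21 = 0.095238, Q = 2/21 = 0.095238.
d = −0.5·ln(0.714286) − 0.25·ln(0.809524) = −0.5·(-0.336472) − 0.25·(-0.211309) = 0.2211.

0.2211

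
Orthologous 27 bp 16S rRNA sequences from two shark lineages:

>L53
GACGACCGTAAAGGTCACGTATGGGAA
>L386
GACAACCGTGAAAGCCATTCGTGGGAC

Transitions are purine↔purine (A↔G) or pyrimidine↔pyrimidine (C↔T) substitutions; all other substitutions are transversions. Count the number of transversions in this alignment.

2

The sequences differ at positions 4 (G/A, transition), 10 (A/G, transition), 13 (G/A, transition), 15 (T/C, transition), 18 (C/T, transition), 19 (G/T, transversion), 20 (T/C, transition), 21 (A/G, transition), 27 (A/C, transversion).
Of the 9 differences, 7 transitions and 2 transversions, so the answer is 2.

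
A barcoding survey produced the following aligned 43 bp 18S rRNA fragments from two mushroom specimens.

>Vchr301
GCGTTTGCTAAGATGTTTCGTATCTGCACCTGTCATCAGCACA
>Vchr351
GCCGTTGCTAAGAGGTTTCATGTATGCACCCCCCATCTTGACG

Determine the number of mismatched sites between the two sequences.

13

Differing sites — 3:G/C; 4:T/G; 14:T/G; 20:G/A; 22:A/G; 24:C/A; 31:T/C; 32:G/C; 33:T/C; 38:A/T; 39:G/T; 40:C/G; 43:A/G.
That gives 13 mismatches out of 43 aligned sites, so the Hamming distance is 13.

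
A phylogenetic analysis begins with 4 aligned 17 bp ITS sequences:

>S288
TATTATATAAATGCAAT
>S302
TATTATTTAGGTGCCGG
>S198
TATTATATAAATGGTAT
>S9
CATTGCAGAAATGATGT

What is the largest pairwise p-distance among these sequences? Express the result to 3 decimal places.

0.588

Pairwise Hamming distances:
  S288 vs S302: 6
  S288 vs S198: 2
  S288 vs S9: 7
  S302 vs S198: 7
  S302 vs S9: 10
  S198 vs S9: 6
The largest is 10 mismatches, between S302 and S9; p = 10/17 = 0.588.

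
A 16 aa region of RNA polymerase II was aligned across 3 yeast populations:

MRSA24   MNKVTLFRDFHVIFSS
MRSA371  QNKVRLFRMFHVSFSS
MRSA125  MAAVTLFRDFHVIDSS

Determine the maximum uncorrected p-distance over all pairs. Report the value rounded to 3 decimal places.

Pairwise Hamming distances:
  MRSA24 vs MRSA371: 4
  MRSA24 vs MRSA125: 3
  MRSA371 vs MRSA125: 7
The largest is 7 mismatches, between MRSA371 and MRSA125; p = 7/16 = 0.438.

0.438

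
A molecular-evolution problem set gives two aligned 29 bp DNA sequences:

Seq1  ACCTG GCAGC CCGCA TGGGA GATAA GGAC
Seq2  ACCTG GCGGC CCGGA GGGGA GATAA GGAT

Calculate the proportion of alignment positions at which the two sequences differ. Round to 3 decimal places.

The sequences differ at positions 8 (A/G), 14 (C/G), 16 (T/G), 29 (C/T).
There are 4 differences over 29 sites, so p = 4/29 = 0.138.

0.138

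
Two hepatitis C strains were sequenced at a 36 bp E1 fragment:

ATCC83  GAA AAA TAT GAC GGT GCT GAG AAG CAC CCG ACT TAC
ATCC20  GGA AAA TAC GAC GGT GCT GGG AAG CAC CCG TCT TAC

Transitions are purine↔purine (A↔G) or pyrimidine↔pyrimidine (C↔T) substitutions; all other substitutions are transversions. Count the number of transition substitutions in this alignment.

Differing sites — 2:A/G (Ti); 9:T/C (Ti); 20:A/G (Ti); 31:A/T (Tv).
Of the 4 differences, 3 transitions and 1 transversion, so the answer is 3.

3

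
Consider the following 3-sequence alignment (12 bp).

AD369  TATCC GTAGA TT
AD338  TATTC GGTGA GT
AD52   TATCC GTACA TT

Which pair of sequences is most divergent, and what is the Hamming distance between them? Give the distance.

5

Pairwise Hamming distances:
  AD369 vs AD338: 4
  AD369 vs AD52: 1
  AD338 vs AD52: 5
The largest is 5, between AD338 and AD52.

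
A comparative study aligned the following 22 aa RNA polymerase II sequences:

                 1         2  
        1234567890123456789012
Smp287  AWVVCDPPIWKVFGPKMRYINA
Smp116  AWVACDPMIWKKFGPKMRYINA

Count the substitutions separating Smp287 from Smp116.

3

The sequences differ at positions 4 (V/A), 8 (P/M), 12 (V/K).
That gives 3 mismatches out of 22 aligned sites, so the Hamming distance is 3.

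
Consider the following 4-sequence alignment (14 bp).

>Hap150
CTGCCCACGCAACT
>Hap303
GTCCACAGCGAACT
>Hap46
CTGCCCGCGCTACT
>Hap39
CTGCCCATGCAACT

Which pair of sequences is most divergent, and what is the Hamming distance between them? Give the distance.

8

Pairwise Hamming distances:
  Hap150 vs Hap303: 6
  Hap150 vs Hap46: 2
  Hap150 vs Hap39: 1
  Hap303 vs Hap46: 8
  Hap303 vs Hap39: 6
  Hap46 vs Hap39: 3
The largest is 8, between Hap303 and Hap46.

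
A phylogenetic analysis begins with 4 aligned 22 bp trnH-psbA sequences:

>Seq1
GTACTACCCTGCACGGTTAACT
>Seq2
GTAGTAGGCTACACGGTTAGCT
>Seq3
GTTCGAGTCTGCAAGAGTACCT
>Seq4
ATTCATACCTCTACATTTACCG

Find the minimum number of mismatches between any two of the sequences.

Pairwise Hamming distances:
  Seq1 vs Seq2: 5
  Seq1 vs Seq3: 8
  Seq1 vs Seq4: 11
  Seq2 vs Seq3: 9
  Seq2 vs Seq4: 13
  Seq3 vs Seq4: 12
The smallest is 5, between Seq1 and Seq2.

5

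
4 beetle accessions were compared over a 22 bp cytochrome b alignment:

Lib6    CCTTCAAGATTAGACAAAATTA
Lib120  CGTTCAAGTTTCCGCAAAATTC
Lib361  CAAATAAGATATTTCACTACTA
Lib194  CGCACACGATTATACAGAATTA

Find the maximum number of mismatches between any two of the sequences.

Pairwise Hamming distances:
  Lib6 vs Lib120: 6
  Lib6 vs Lib361: 11
  Lib6 vs Lib194: 6
  Lib120 vs Lib361: 13
  Lib120 vs Lib194: 9
  Lib361 vs Lib194: 10
The largest is 13, between Lib120 and Lib361.

13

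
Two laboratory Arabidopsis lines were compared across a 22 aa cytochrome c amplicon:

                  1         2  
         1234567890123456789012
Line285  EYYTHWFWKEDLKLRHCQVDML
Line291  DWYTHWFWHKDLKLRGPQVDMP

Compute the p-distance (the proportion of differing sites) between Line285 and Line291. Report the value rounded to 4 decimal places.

0.3182

Differing sites — 1:E/D; 2:Y/W; 9:K/H; 10:E/K; 16:H/G; 17:C/P; 22:L/P.
There are 7 differences over 22 sites, so p = 7/22 = 0.3182.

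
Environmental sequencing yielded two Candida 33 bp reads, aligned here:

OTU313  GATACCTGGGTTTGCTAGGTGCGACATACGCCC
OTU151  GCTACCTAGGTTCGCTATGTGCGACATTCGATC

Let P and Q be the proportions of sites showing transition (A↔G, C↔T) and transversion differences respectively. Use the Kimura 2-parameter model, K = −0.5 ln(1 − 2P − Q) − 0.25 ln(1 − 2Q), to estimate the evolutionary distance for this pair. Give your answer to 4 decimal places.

0.2499

Differing sites — 2:A/C (Tv); 8:G/A (Ti); 13:T/C (Ti); 18:G/T (Tv); 28:A/T (Tv); 31:C/A (Tv); 32:C/T (Ti).
Of the 7 differences, 3 transitions and 4 transversions over 33 sites: P = 3/33 = 0.090909, Q = 4/33 = 0.121212.
d = −0.5·ln(0.696970) − 0.25·ln(0.757576) = −0.5·(-0.361013) − 0.25·(-0.277631) = 0.2499.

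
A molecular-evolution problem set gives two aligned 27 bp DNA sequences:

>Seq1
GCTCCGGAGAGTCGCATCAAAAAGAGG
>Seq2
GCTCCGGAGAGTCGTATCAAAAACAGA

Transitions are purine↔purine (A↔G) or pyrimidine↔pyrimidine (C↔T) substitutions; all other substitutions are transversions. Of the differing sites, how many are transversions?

1

Differing sites — 15:C/T (Ti); 24:G/C (Tv); 27:G/A (Ti).
Of the 3 differences, 2 transitions and 1 transversion, so the answer is 1.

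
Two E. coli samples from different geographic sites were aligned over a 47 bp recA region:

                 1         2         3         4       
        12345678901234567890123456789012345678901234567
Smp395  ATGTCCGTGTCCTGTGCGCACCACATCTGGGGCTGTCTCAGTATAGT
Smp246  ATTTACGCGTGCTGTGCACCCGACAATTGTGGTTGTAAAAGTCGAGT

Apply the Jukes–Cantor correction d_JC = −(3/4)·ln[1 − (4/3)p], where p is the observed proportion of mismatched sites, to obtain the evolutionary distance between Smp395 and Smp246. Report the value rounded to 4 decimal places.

Differing sites — 3:G/T; 5:C/A; 8:T/C; 11:C/G; 18:G/A; 20:A/C; 22:C/G; 26:T/A; 27:C/T; 30:G/T; 33:C/T; 37:C/A; 38:T/A; 39:C/A; 43:A/C; 44:T/G.
p = 16/47 = 0.340426.
d = −0.75 · ln(1 − (4/3)·0.340426) = −0.75 · ln(0.546099) = −0.75 · (-0.604955) = 0.4537.

0.4537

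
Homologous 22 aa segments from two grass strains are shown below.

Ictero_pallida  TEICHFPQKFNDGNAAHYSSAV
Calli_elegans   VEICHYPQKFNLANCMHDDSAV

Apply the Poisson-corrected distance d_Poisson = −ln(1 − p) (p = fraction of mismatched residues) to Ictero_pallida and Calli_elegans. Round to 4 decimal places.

0.4520

Differing sites — 1:T/V; 6:F/Y; 12:D/L; 13:G/A; 15:A/C; 16:A/M; 18:Y/D; 19:S/D.
p = 8/22 = 0.363636.
d = −ln(1 − 0.363636) = −ln(0.636364) = 0.4520.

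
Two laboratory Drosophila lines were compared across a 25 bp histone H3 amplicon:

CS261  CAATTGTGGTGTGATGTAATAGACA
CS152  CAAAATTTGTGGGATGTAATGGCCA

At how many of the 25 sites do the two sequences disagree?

7

Differing sites — 4:T/A; 5:T/A; 6:G/T; 8:G/T; 12:T/G; 21:A/G; 23:A/C.
That gives 7 mismatches out of 25 aligned sites, so the Hamming distance is 7.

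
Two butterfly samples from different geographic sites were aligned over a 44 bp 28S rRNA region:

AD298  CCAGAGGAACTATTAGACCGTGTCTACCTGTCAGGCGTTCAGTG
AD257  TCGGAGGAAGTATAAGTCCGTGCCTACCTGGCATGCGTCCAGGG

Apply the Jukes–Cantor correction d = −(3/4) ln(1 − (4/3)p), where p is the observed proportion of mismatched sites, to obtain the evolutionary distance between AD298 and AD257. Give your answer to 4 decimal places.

0.2708

Mismatches occur at site 1 (C→T), site 3 (A→G), site 10 (C→G), site 14 (T→A), site 17 (A→T), site 23 (T→C), site 31 (T→G), site 34 (G→T), site 39 (T→C), site 43 (T→G).
p = 10/44 = 0.227273.
d = −0.75 · ln(1 − (4/3)·0.227273) = −0.75 · ln(0.696969) = −0.75 · (-0.361014) = 0.2708.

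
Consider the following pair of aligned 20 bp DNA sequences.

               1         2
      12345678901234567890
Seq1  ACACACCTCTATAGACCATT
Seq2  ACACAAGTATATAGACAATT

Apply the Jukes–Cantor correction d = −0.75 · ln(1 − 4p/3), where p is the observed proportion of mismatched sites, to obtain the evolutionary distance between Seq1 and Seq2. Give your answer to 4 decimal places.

0.2326

Differing sites — 6:C/A; 7:C/G; 9:C/A; 17:C/A.
p = 4/20 = 0.200000.
d = −0.75 · ln(1 − (4/3)·0.200000) = −0.75 · ln(0.733333) = −0.75 · (-0.310155) = 0.2326.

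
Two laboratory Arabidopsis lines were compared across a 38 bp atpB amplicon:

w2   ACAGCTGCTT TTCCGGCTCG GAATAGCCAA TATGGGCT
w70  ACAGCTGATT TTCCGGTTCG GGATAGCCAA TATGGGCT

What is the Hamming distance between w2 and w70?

The sequences differ at positions 8 (C/A), 17 (C/T), 22 (A/G).
That gives 3 mismatches out of 38 aligned sites, so the Hamming distance is 3.

3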